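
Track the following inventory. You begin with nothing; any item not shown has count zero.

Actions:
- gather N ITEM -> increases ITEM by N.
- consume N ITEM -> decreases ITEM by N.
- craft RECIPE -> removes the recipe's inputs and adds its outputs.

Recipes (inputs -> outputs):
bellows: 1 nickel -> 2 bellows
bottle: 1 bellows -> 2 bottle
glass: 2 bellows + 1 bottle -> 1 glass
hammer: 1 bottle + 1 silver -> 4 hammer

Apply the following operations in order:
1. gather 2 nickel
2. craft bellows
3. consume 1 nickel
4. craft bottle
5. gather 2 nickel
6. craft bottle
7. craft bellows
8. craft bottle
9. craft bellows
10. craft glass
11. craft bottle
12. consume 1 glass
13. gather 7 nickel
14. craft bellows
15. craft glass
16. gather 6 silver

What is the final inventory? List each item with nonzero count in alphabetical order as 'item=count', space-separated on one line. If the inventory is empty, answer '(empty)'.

After 1 (gather 2 nickel): nickel=2
After 2 (craft bellows): bellows=2 nickel=1
After 3 (consume 1 nickel): bellows=2
After 4 (craft bottle): bellows=1 bottle=2
After 5 (gather 2 nickel): bellows=1 bottle=2 nickel=2
After 6 (craft bottle): bottle=4 nickel=2
After 7 (craft bellows): bellows=2 bottle=4 nickel=1
After 8 (craft bottle): bellows=1 bottle=6 nickel=1
After 9 (craft bellows): bellows=3 bottle=6
After 10 (craft glass): bellows=1 bottle=5 glass=1
After 11 (craft bottle): bottle=7 glass=1
After 12 (consume 1 glass): bottle=7
After 13 (gather 7 nickel): bottle=7 nickel=7
After 14 (craft bellows): bellows=2 bottle=7 nickel=6
After 15 (craft glass): bottle=6 glass=1 nickel=6
After 16 (gather 6 silver): bottle=6 glass=1 nickel=6 silver=6

Answer: bottle=6 glass=1 nickel=6 silver=6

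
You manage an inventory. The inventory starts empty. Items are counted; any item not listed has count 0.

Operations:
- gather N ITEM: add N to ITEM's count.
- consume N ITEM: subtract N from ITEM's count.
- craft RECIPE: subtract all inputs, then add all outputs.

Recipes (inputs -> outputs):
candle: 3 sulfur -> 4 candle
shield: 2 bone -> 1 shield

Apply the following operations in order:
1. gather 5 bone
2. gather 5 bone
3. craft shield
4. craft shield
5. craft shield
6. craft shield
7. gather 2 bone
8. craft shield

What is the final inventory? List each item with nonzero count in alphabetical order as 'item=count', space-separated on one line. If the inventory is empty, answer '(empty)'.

Answer: bone=2 shield=5

Derivation:
After 1 (gather 5 bone): bone=5
After 2 (gather 5 bone): bone=10
After 3 (craft shield): bone=8 shield=1
After 4 (craft shield): bone=6 shield=2
After 5 (craft shield): bone=4 shield=3
After 6 (craft shield): bone=2 shield=4
After 7 (gather 2 bone): bone=4 shield=4
After 8 (craft shield): bone=2 shield=5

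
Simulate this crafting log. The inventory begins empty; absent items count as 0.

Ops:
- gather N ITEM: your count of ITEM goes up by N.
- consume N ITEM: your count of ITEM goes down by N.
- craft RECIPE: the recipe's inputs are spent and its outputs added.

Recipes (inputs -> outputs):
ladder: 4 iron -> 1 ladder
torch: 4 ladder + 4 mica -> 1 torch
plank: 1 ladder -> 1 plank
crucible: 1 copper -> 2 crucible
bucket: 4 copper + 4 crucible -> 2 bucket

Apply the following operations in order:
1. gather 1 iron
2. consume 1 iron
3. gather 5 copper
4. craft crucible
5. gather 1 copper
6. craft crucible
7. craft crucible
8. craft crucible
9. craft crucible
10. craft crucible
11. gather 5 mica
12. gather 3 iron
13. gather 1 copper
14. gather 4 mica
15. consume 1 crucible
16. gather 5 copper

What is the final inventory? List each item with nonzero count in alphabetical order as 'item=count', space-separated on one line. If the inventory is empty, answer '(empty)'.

Answer: copper=6 crucible=11 iron=3 mica=9

Derivation:
After 1 (gather 1 iron): iron=1
After 2 (consume 1 iron): (empty)
After 3 (gather 5 copper): copper=5
After 4 (craft crucible): copper=4 crucible=2
After 5 (gather 1 copper): copper=5 crucible=2
After 6 (craft crucible): copper=4 crucible=4
After 7 (craft crucible): copper=3 crucible=6
After 8 (craft crucible): copper=2 crucible=8
After 9 (craft crucible): copper=1 crucible=10
After 10 (craft crucible): crucible=12
After 11 (gather 5 mica): crucible=12 mica=5
After 12 (gather 3 iron): crucible=12 iron=3 mica=5
After 13 (gather 1 copper): copper=1 crucible=12 iron=3 mica=5
After 14 (gather 4 mica): copper=1 crucible=12 iron=3 mica=9
After 15 (consume 1 crucible): copper=1 crucible=11 iron=3 mica=9
After 16 (gather 5 copper): copper=6 crucible=11 iron=3 mica=9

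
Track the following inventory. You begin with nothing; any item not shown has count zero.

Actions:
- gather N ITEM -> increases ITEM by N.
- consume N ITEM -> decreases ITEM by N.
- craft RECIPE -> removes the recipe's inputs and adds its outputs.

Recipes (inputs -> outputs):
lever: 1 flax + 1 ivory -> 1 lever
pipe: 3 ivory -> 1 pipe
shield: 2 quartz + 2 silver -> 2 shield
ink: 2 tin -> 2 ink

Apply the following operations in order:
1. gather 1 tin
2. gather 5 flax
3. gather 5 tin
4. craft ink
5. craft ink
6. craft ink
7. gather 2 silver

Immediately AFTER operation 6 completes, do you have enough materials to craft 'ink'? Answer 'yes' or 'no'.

Answer: no

Derivation:
After 1 (gather 1 tin): tin=1
After 2 (gather 5 flax): flax=5 tin=1
After 3 (gather 5 tin): flax=5 tin=6
After 4 (craft ink): flax=5 ink=2 tin=4
After 5 (craft ink): flax=5 ink=4 tin=2
After 6 (craft ink): flax=5 ink=6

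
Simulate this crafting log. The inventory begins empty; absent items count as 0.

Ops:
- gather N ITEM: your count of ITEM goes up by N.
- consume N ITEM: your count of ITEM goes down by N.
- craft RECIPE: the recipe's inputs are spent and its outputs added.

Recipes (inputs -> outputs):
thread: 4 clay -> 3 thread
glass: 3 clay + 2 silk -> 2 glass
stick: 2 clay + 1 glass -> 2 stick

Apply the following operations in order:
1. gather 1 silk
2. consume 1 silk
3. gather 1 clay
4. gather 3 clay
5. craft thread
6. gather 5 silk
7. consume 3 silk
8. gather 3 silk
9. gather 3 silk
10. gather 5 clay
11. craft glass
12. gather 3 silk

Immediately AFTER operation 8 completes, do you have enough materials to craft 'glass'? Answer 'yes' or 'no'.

After 1 (gather 1 silk): silk=1
After 2 (consume 1 silk): (empty)
After 3 (gather 1 clay): clay=1
After 4 (gather 3 clay): clay=4
After 5 (craft thread): thread=3
After 6 (gather 5 silk): silk=5 thread=3
After 7 (consume 3 silk): silk=2 thread=3
After 8 (gather 3 silk): silk=5 thread=3

Answer: no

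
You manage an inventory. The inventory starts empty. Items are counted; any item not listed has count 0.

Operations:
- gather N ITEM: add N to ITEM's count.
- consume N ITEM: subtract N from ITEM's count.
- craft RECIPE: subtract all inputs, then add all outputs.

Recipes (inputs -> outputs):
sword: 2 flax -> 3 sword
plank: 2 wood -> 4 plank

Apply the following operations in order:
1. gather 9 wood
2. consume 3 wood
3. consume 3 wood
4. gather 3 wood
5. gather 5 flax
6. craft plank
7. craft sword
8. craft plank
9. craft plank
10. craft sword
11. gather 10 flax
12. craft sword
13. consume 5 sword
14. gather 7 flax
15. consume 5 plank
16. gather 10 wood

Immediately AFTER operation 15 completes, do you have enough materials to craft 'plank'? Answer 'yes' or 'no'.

Answer: no

Derivation:
After 1 (gather 9 wood): wood=9
After 2 (consume 3 wood): wood=6
After 3 (consume 3 wood): wood=3
After 4 (gather 3 wood): wood=6
After 5 (gather 5 flax): flax=5 wood=6
After 6 (craft plank): flax=5 plank=4 wood=4
After 7 (craft sword): flax=3 plank=4 sword=3 wood=4
After 8 (craft plank): flax=3 plank=8 sword=3 wood=2
After 9 (craft plank): flax=3 plank=12 sword=3
After 10 (craft sword): flax=1 plank=12 sword=6
After 11 (gather 10 flax): flax=11 plank=12 sword=6
After 12 (craft sword): flax=9 plank=12 sword=9
After 13 (consume 5 sword): flax=9 plank=12 sword=4
After 14 (gather 7 flax): flax=16 plank=12 sword=4
After 15 (consume 5 plank): flax=16 plank=7 sword=4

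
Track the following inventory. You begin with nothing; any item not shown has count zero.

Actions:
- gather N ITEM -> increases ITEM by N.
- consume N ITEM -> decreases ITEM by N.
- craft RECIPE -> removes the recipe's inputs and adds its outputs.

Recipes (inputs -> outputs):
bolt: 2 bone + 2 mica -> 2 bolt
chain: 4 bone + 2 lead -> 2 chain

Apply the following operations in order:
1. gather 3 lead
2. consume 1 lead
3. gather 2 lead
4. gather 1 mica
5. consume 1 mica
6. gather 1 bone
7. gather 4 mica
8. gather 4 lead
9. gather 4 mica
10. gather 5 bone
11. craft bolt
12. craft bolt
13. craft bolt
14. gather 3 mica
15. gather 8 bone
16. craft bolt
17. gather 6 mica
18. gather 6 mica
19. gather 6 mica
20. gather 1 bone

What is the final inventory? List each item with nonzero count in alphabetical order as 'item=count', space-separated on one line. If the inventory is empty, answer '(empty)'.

Answer: bolt=8 bone=7 lead=8 mica=21

Derivation:
After 1 (gather 3 lead): lead=3
After 2 (consume 1 lead): lead=2
After 3 (gather 2 lead): lead=4
After 4 (gather 1 mica): lead=4 mica=1
After 5 (consume 1 mica): lead=4
After 6 (gather 1 bone): bone=1 lead=4
After 7 (gather 4 mica): bone=1 lead=4 mica=4
After 8 (gather 4 lead): bone=1 lead=8 mica=4
After 9 (gather 4 mica): bone=1 lead=8 mica=8
After 10 (gather 5 bone): bone=6 lead=8 mica=8
After 11 (craft bolt): bolt=2 bone=4 lead=8 mica=6
After 12 (craft bolt): bolt=4 bone=2 lead=8 mica=4
After 13 (craft bolt): bolt=6 lead=8 mica=2
After 14 (gather 3 mica): bolt=6 lead=8 mica=5
After 15 (gather 8 bone): bolt=6 bone=8 lead=8 mica=5
After 16 (craft bolt): bolt=8 bone=6 lead=8 mica=3
After 17 (gather 6 mica): bolt=8 bone=6 lead=8 mica=9
After 18 (gather 6 mica): bolt=8 bone=6 lead=8 mica=15
After 19 (gather 6 mica): bolt=8 bone=6 lead=8 mica=21
After 20 (gather 1 bone): bolt=8 bone=7 lead=8 mica=21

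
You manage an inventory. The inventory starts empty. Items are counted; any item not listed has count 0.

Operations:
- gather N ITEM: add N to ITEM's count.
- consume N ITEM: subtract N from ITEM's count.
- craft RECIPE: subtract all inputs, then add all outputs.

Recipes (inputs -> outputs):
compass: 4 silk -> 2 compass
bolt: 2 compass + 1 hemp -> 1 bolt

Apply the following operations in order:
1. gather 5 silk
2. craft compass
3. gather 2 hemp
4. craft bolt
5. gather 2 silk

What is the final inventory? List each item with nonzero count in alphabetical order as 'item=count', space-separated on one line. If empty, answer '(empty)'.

After 1 (gather 5 silk): silk=5
After 2 (craft compass): compass=2 silk=1
After 3 (gather 2 hemp): compass=2 hemp=2 silk=1
After 4 (craft bolt): bolt=1 hemp=1 silk=1
After 5 (gather 2 silk): bolt=1 hemp=1 silk=3

Answer: bolt=1 hemp=1 silk=3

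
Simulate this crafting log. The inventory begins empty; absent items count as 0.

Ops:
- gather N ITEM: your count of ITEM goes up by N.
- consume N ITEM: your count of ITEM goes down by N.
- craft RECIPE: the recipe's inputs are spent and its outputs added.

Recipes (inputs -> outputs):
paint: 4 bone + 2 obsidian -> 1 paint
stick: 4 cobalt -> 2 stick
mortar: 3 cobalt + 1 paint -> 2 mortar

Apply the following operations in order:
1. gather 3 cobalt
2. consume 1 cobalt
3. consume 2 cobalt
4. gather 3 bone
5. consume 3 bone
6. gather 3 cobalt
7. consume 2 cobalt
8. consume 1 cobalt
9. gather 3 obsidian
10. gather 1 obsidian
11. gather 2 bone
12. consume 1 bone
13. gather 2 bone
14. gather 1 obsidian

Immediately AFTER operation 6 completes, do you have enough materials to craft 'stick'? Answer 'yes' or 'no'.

Answer: no

Derivation:
After 1 (gather 3 cobalt): cobalt=3
After 2 (consume 1 cobalt): cobalt=2
After 3 (consume 2 cobalt): (empty)
After 4 (gather 3 bone): bone=3
After 5 (consume 3 bone): (empty)
After 6 (gather 3 cobalt): cobalt=3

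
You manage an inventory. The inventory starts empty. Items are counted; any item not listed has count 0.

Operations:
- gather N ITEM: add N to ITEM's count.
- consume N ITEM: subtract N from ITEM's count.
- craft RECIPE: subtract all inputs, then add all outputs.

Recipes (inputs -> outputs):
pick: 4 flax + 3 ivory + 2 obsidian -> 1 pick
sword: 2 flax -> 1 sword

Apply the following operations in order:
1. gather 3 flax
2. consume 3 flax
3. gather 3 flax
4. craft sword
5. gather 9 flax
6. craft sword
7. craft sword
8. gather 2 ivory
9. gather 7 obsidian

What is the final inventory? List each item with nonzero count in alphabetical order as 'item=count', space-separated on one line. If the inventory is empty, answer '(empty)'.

Answer: flax=6 ivory=2 obsidian=7 sword=3

Derivation:
After 1 (gather 3 flax): flax=3
After 2 (consume 3 flax): (empty)
After 3 (gather 3 flax): flax=3
After 4 (craft sword): flax=1 sword=1
After 5 (gather 9 flax): flax=10 sword=1
After 6 (craft sword): flax=8 sword=2
After 7 (craft sword): flax=6 sword=3
After 8 (gather 2 ivory): flax=6 ivory=2 sword=3
After 9 (gather 7 obsidian): flax=6 ivory=2 obsidian=7 sword=3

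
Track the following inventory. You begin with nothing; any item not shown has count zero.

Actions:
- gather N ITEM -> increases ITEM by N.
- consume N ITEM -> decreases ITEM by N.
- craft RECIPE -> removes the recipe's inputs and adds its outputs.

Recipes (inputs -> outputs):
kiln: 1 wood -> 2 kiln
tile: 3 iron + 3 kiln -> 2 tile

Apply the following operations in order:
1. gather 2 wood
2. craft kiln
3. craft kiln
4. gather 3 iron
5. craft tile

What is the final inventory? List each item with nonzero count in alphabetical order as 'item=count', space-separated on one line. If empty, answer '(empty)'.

Answer: kiln=1 tile=2

Derivation:
After 1 (gather 2 wood): wood=2
After 2 (craft kiln): kiln=2 wood=1
After 3 (craft kiln): kiln=4
After 4 (gather 3 iron): iron=3 kiln=4
After 5 (craft tile): kiln=1 tile=2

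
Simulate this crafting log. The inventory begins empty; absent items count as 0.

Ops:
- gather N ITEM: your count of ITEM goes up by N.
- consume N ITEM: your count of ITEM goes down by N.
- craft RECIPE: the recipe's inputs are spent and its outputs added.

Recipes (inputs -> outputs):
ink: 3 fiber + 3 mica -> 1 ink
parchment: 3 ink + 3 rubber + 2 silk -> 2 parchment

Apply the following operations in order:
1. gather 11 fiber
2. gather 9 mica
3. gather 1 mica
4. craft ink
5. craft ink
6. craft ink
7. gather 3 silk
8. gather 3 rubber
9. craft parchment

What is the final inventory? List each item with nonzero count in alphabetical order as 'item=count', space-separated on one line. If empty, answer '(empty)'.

After 1 (gather 11 fiber): fiber=11
After 2 (gather 9 mica): fiber=11 mica=9
After 3 (gather 1 mica): fiber=11 mica=10
After 4 (craft ink): fiber=8 ink=1 mica=7
After 5 (craft ink): fiber=5 ink=2 mica=4
After 6 (craft ink): fiber=2 ink=3 mica=1
After 7 (gather 3 silk): fiber=2 ink=3 mica=1 silk=3
After 8 (gather 3 rubber): fiber=2 ink=3 mica=1 rubber=3 silk=3
After 9 (craft parchment): fiber=2 mica=1 parchment=2 silk=1

Answer: fiber=2 mica=1 parchment=2 silk=1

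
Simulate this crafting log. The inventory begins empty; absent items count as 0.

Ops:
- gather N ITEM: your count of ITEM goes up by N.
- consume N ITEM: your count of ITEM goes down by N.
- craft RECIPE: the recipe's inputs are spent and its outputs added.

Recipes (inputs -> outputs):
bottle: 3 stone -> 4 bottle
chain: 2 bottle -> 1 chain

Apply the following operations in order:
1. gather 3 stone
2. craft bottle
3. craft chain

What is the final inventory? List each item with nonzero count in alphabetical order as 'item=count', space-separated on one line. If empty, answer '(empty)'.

After 1 (gather 3 stone): stone=3
After 2 (craft bottle): bottle=4
After 3 (craft chain): bottle=2 chain=1

Answer: bottle=2 chain=1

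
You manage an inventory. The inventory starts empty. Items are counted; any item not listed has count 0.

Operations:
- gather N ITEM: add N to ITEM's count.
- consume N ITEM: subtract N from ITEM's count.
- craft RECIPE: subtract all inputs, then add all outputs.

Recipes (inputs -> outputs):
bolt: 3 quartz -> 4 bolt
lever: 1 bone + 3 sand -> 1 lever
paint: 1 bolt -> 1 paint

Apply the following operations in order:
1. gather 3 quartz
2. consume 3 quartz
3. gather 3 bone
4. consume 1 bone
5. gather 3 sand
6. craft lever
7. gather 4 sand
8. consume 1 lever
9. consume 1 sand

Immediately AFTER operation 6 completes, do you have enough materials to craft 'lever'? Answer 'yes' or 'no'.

After 1 (gather 3 quartz): quartz=3
After 2 (consume 3 quartz): (empty)
After 3 (gather 3 bone): bone=3
After 4 (consume 1 bone): bone=2
After 5 (gather 3 sand): bone=2 sand=3
After 6 (craft lever): bone=1 lever=1

Answer: no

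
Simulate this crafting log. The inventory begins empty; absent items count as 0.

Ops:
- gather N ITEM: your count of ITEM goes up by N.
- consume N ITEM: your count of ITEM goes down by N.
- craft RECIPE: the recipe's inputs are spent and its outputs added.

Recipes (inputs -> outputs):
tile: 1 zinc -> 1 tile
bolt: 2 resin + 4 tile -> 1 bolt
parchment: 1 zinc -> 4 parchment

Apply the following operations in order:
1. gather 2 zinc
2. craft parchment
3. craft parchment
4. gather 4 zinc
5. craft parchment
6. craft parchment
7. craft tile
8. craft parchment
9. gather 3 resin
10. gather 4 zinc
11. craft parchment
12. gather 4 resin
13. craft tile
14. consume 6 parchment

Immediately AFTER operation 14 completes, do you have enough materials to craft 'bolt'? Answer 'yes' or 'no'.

After 1 (gather 2 zinc): zinc=2
After 2 (craft parchment): parchment=4 zinc=1
After 3 (craft parchment): parchment=8
After 4 (gather 4 zinc): parchment=8 zinc=4
After 5 (craft parchment): parchment=12 zinc=3
After 6 (craft parchment): parchment=16 zinc=2
After 7 (craft tile): parchment=16 tile=1 zinc=1
After 8 (craft parchment): parchment=20 tile=1
After 9 (gather 3 resin): parchment=20 resin=3 tile=1
After 10 (gather 4 zinc): parchment=20 resin=3 tile=1 zinc=4
After 11 (craft parchment): parchment=24 resin=3 tile=1 zinc=3
After 12 (gather 4 resin): parchment=24 resin=7 tile=1 zinc=3
After 13 (craft tile): parchment=24 resin=7 tile=2 zinc=2
After 14 (consume 6 parchment): parchment=18 resin=7 tile=2 zinc=2

Answer: no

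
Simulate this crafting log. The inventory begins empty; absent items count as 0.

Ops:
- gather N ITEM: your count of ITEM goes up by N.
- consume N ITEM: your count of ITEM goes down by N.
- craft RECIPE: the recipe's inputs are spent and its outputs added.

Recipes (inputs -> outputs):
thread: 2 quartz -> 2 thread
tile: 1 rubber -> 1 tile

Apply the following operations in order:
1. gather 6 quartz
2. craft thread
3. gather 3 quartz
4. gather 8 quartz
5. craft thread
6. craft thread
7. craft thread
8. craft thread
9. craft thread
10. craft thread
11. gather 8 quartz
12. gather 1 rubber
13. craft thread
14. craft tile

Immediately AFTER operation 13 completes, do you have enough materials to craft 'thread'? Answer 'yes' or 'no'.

After 1 (gather 6 quartz): quartz=6
After 2 (craft thread): quartz=4 thread=2
After 3 (gather 3 quartz): quartz=7 thread=2
After 4 (gather 8 quartz): quartz=15 thread=2
After 5 (craft thread): quartz=13 thread=4
After 6 (craft thread): quartz=11 thread=6
After 7 (craft thread): quartz=9 thread=8
After 8 (craft thread): quartz=7 thread=10
After 9 (craft thread): quartz=5 thread=12
After 10 (craft thread): quartz=3 thread=14
After 11 (gather 8 quartz): quartz=11 thread=14
After 12 (gather 1 rubber): quartz=11 rubber=1 thread=14
After 13 (craft thread): quartz=9 rubber=1 thread=16

Answer: yes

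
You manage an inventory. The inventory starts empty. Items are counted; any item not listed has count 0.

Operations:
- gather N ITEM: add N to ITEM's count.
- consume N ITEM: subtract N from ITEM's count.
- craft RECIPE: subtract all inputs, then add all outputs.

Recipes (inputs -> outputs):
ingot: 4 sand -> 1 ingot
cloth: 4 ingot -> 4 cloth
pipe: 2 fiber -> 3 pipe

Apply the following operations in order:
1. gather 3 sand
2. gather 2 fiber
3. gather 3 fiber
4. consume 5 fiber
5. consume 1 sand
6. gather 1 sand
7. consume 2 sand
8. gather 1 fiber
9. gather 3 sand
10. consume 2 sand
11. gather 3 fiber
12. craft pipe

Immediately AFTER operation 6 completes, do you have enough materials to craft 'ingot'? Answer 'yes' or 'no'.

Answer: no

Derivation:
After 1 (gather 3 sand): sand=3
After 2 (gather 2 fiber): fiber=2 sand=3
After 3 (gather 3 fiber): fiber=5 sand=3
After 4 (consume 5 fiber): sand=3
After 5 (consume 1 sand): sand=2
After 6 (gather 1 sand): sand=3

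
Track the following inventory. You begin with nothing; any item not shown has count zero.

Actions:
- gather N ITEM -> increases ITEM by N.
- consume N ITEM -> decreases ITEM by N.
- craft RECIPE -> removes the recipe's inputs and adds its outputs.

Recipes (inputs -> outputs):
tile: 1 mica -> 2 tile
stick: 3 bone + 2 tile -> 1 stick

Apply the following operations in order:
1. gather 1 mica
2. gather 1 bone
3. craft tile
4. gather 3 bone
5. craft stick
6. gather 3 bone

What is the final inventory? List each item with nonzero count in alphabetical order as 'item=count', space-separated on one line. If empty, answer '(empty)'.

Answer: bone=4 stick=1

Derivation:
After 1 (gather 1 mica): mica=1
After 2 (gather 1 bone): bone=1 mica=1
After 3 (craft tile): bone=1 tile=2
After 4 (gather 3 bone): bone=4 tile=2
After 5 (craft stick): bone=1 stick=1
After 6 (gather 3 bone): bone=4 stick=1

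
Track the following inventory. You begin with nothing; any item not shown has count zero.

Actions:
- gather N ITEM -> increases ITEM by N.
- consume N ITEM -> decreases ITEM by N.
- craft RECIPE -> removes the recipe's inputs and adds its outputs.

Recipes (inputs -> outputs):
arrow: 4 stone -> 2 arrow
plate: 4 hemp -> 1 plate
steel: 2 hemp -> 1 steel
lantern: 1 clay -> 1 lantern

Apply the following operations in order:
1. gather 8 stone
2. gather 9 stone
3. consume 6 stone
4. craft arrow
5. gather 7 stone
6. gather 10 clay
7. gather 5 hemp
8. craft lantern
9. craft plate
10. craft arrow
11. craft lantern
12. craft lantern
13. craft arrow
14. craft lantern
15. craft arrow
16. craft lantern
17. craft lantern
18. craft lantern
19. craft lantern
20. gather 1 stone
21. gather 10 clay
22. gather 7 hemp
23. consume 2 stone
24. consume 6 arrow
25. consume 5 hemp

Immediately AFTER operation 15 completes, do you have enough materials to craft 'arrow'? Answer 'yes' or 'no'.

After 1 (gather 8 stone): stone=8
After 2 (gather 9 stone): stone=17
After 3 (consume 6 stone): stone=11
After 4 (craft arrow): arrow=2 stone=7
After 5 (gather 7 stone): arrow=2 stone=14
After 6 (gather 10 clay): arrow=2 clay=10 stone=14
After 7 (gather 5 hemp): arrow=2 clay=10 hemp=5 stone=14
After 8 (craft lantern): arrow=2 clay=9 hemp=5 lantern=1 stone=14
After 9 (craft plate): arrow=2 clay=9 hemp=1 lantern=1 plate=1 stone=14
After 10 (craft arrow): arrow=4 clay=9 hemp=1 lantern=1 plate=1 stone=10
After 11 (craft lantern): arrow=4 clay=8 hemp=1 lantern=2 plate=1 stone=10
After 12 (craft lantern): arrow=4 clay=7 hemp=1 lantern=3 plate=1 stone=10
After 13 (craft arrow): arrow=6 clay=7 hemp=1 lantern=3 plate=1 stone=6
After 14 (craft lantern): arrow=6 clay=6 hemp=1 lantern=4 plate=1 stone=6
After 15 (craft arrow): arrow=8 clay=6 hemp=1 lantern=4 plate=1 stone=2

Answer: no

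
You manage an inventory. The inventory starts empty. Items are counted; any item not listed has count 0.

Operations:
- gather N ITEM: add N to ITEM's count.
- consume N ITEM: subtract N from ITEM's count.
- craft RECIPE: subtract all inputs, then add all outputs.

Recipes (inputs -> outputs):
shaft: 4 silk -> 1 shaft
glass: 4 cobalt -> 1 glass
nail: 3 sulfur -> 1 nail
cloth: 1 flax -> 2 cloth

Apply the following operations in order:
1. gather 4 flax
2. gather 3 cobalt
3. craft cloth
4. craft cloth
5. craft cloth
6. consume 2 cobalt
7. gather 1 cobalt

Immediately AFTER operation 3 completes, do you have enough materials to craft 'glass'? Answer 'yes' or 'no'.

Answer: no

Derivation:
After 1 (gather 4 flax): flax=4
After 2 (gather 3 cobalt): cobalt=3 flax=4
After 3 (craft cloth): cloth=2 cobalt=3 flax=3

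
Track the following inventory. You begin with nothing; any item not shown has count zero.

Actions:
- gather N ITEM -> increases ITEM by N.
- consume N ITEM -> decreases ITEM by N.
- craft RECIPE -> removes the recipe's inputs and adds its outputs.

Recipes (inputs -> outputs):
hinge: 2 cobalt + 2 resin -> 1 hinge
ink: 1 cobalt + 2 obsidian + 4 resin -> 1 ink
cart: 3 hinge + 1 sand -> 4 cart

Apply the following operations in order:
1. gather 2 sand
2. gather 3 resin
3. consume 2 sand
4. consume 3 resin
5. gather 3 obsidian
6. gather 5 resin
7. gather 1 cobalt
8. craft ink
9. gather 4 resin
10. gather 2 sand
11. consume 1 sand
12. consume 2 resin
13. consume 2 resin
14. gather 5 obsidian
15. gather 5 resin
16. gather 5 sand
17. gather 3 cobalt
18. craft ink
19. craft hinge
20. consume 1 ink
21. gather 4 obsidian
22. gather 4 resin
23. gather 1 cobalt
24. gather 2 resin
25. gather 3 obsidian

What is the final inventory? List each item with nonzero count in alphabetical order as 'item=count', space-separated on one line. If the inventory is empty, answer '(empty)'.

Answer: cobalt=1 hinge=1 ink=1 obsidian=11 resin=6 sand=6

Derivation:
After 1 (gather 2 sand): sand=2
After 2 (gather 3 resin): resin=3 sand=2
After 3 (consume 2 sand): resin=3
After 4 (consume 3 resin): (empty)
After 5 (gather 3 obsidian): obsidian=3
After 6 (gather 5 resin): obsidian=3 resin=5
After 7 (gather 1 cobalt): cobalt=1 obsidian=3 resin=5
After 8 (craft ink): ink=1 obsidian=1 resin=1
After 9 (gather 4 resin): ink=1 obsidian=1 resin=5
After 10 (gather 2 sand): ink=1 obsidian=1 resin=5 sand=2
After 11 (consume 1 sand): ink=1 obsidian=1 resin=5 sand=1
After 12 (consume 2 resin): ink=1 obsidian=1 resin=3 sand=1
After 13 (consume 2 resin): ink=1 obsidian=1 resin=1 sand=1
After 14 (gather 5 obsidian): ink=1 obsidian=6 resin=1 sand=1
After 15 (gather 5 resin): ink=1 obsidian=6 resin=6 sand=1
After 16 (gather 5 sand): ink=1 obsidian=6 resin=6 sand=6
After 17 (gather 3 cobalt): cobalt=3 ink=1 obsidian=6 resin=6 sand=6
After 18 (craft ink): cobalt=2 ink=2 obsidian=4 resin=2 sand=6
After 19 (craft hinge): hinge=1 ink=2 obsidian=4 sand=6
After 20 (consume 1 ink): hinge=1 ink=1 obsidian=4 sand=6
After 21 (gather 4 obsidian): hinge=1 ink=1 obsidian=8 sand=6
After 22 (gather 4 resin): hinge=1 ink=1 obsidian=8 resin=4 sand=6
After 23 (gather 1 cobalt): cobalt=1 hinge=1 ink=1 obsidian=8 resin=4 sand=6
After 24 (gather 2 resin): cobalt=1 hinge=1 ink=1 obsidian=8 resin=6 sand=6
After 25 (gather 3 obsidian): cobalt=1 hinge=1 ink=1 obsidian=11 resin=6 sand=6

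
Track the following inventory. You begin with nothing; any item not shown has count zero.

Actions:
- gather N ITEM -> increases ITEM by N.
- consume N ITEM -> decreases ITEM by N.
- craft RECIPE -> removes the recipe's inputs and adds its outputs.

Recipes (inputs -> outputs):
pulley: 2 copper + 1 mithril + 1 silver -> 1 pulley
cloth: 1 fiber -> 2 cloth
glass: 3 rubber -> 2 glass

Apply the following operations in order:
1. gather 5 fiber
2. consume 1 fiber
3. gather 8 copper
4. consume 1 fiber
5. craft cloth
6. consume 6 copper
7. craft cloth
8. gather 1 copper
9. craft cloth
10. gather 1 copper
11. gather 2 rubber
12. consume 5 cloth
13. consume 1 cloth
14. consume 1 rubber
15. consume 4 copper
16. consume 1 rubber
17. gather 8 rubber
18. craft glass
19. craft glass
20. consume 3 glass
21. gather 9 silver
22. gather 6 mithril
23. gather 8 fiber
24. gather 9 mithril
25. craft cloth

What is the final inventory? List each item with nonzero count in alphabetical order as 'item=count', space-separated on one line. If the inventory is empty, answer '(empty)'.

After 1 (gather 5 fiber): fiber=5
After 2 (consume 1 fiber): fiber=4
After 3 (gather 8 copper): copper=8 fiber=4
After 4 (consume 1 fiber): copper=8 fiber=3
After 5 (craft cloth): cloth=2 copper=8 fiber=2
After 6 (consume 6 copper): cloth=2 copper=2 fiber=2
After 7 (craft cloth): cloth=4 copper=2 fiber=1
After 8 (gather 1 copper): cloth=4 copper=3 fiber=1
After 9 (craft cloth): cloth=6 copper=3
After 10 (gather 1 copper): cloth=6 copper=4
After 11 (gather 2 rubber): cloth=6 copper=4 rubber=2
After 12 (consume 5 cloth): cloth=1 copper=4 rubber=2
After 13 (consume 1 cloth): copper=4 rubber=2
After 14 (consume 1 rubber): copper=4 rubber=1
After 15 (consume 4 copper): rubber=1
After 16 (consume 1 rubber): (empty)
After 17 (gather 8 rubber): rubber=8
After 18 (craft glass): glass=2 rubber=5
After 19 (craft glass): glass=4 rubber=2
After 20 (consume 3 glass): glass=1 rubber=2
After 21 (gather 9 silver): glass=1 rubber=2 silver=9
After 22 (gather 6 mithril): glass=1 mithril=6 rubber=2 silver=9
After 23 (gather 8 fiber): fiber=8 glass=1 mithril=6 rubber=2 silver=9
After 24 (gather 9 mithril): fiber=8 glass=1 mithril=15 rubber=2 silver=9
After 25 (craft cloth): cloth=2 fiber=7 glass=1 mithril=15 rubber=2 silver=9

Answer: cloth=2 fiber=7 glass=1 mithril=15 rubber=2 silver=9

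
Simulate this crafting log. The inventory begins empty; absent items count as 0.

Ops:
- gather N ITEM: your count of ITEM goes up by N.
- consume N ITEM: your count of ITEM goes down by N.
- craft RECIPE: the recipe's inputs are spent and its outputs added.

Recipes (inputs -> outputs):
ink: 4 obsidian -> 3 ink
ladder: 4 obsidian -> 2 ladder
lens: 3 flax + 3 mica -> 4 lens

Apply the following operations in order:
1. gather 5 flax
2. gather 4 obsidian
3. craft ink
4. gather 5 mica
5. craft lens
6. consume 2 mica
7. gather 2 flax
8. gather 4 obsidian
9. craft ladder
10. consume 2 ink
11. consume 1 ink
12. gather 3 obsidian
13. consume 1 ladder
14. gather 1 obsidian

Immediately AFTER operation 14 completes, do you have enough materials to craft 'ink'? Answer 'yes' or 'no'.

Answer: yes

Derivation:
After 1 (gather 5 flax): flax=5
After 2 (gather 4 obsidian): flax=5 obsidian=4
After 3 (craft ink): flax=5 ink=3
After 4 (gather 5 mica): flax=5 ink=3 mica=5
After 5 (craft lens): flax=2 ink=3 lens=4 mica=2
After 6 (consume 2 mica): flax=2 ink=3 lens=4
After 7 (gather 2 flax): flax=4 ink=3 lens=4
After 8 (gather 4 obsidian): flax=4 ink=3 lens=4 obsidian=4
After 9 (craft ladder): flax=4 ink=3 ladder=2 lens=4
After 10 (consume 2 ink): flax=4 ink=1 ladder=2 lens=4
After 11 (consume 1 ink): flax=4 ladder=2 lens=4
After 12 (gather 3 obsidian): flax=4 ladder=2 lens=4 obsidian=3
After 13 (consume 1 ladder): flax=4 ladder=1 lens=4 obsidian=3
After 14 (gather 1 obsidian): flax=4 ladder=1 lens=4 obsidian=4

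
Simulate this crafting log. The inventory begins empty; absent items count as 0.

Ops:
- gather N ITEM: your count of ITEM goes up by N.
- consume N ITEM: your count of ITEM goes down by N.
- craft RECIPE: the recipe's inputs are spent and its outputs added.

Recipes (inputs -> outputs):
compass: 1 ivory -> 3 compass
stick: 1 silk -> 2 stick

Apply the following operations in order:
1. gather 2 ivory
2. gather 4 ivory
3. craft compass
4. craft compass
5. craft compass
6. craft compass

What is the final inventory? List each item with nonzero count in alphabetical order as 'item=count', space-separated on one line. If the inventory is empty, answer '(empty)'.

Answer: compass=12 ivory=2

Derivation:
After 1 (gather 2 ivory): ivory=2
After 2 (gather 4 ivory): ivory=6
After 3 (craft compass): compass=3 ivory=5
After 4 (craft compass): compass=6 ivory=4
After 5 (craft compass): compass=9 ivory=3
After 6 (craft compass): compass=12 ivory=2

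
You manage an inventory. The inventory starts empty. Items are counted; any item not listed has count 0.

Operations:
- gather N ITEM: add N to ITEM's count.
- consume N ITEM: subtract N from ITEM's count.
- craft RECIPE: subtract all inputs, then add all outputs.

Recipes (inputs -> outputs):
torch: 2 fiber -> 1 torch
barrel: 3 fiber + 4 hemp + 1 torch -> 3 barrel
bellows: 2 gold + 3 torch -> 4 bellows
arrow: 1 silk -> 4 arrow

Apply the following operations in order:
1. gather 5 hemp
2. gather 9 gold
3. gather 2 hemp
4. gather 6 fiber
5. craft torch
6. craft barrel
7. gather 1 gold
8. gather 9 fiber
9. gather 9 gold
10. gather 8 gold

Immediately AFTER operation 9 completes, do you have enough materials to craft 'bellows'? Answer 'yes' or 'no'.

Answer: no

Derivation:
After 1 (gather 5 hemp): hemp=5
After 2 (gather 9 gold): gold=9 hemp=5
After 3 (gather 2 hemp): gold=9 hemp=7
After 4 (gather 6 fiber): fiber=6 gold=9 hemp=7
After 5 (craft torch): fiber=4 gold=9 hemp=7 torch=1
After 6 (craft barrel): barrel=3 fiber=1 gold=9 hemp=3
After 7 (gather 1 gold): barrel=3 fiber=1 gold=10 hemp=3
After 8 (gather 9 fiber): barrel=3 fiber=10 gold=10 hemp=3
After 9 (gather 9 gold): barrel=3 fiber=10 gold=19 hemp=3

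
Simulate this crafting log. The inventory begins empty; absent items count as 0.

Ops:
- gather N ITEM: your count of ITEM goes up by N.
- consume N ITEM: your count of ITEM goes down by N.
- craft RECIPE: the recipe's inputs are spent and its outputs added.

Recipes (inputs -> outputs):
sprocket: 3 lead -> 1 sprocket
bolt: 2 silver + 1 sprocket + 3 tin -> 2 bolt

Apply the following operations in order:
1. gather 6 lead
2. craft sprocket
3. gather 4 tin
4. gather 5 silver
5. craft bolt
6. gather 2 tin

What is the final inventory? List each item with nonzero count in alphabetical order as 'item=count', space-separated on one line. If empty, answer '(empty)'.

Answer: bolt=2 lead=3 silver=3 tin=3

Derivation:
After 1 (gather 6 lead): lead=6
After 2 (craft sprocket): lead=3 sprocket=1
After 3 (gather 4 tin): lead=3 sprocket=1 tin=4
After 4 (gather 5 silver): lead=3 silver=5 sprocket=1 tin=4
After 5 (craft bolt): bolt=2 lead=3 silver=3 tin=1
After 6 (gather 2 tin): bolt=2 lead=3 silver=3 tin=3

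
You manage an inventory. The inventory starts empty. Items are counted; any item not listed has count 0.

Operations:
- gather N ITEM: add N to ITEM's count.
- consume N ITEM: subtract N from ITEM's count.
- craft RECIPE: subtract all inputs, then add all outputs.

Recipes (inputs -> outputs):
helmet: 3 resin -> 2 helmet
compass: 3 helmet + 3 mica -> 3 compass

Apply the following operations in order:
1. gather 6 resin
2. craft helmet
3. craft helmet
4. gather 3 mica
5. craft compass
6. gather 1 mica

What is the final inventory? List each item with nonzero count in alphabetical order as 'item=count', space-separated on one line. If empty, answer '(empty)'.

Answer: compass=3 helmet=1 mica=1

Derivation:
After 1 (gather 6 resin): resin=6
After 2 (craft helmet): helmet=2 resin=3
After 3 (craft helmet): helmet=4
After 4 (gather 3 mica): helmet=4 mica=3
After 5 (craft compass): compass=3 helmet=1
After 6 (gather 1 mica): compass=3 helmet=1 mica=1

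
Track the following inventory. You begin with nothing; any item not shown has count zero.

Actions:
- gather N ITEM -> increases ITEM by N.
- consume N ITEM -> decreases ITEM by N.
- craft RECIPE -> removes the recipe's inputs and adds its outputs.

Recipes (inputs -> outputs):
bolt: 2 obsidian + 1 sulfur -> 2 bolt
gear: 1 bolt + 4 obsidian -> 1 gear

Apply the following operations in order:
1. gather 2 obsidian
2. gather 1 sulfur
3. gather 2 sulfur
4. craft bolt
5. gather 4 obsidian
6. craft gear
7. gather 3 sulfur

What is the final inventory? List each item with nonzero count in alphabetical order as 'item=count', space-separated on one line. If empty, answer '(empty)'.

After 1 (gather 2 obsidian): obsidian=2
After 2 (gather 1 sulfur): obsidian=2 sulfur=1
After 3 (gather 2 sulfur): obsidian=2 sulfur=3
After 4 (craft bolt): bolt=2 sulfur=2
After 5 (gather 4 obsidian): bolt=2 obsidian=4 sulfur=2
After 6 (craft gear): bolt=1 gear=1 sulfur=2
After 7 (gather 3 sulfur): bolt=1 gear=1 sulfur=5

Answer: bolt=1 gear=1 sulfur=5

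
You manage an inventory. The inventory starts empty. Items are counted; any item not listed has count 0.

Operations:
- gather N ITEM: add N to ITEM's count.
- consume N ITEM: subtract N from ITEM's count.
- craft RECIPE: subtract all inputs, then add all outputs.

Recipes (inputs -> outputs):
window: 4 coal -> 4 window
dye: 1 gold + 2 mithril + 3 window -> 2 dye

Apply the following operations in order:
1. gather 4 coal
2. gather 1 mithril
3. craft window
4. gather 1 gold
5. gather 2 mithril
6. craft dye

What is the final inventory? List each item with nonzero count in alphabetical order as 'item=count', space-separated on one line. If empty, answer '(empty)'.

Answer: dye=2 mithril=1 window=1

Derivation:
After 1 (gather 4 coal): coal=4
After 2 (gather 1 mithril): coal=4 mithril=1
After 3 (craft window): mithril=1 window=4
After 4 (gather 1 gold): gold=1 mithril=1 window=4
After 5 (gather 2 mithril): gold=1 mithril=3 window=4
After 6 (craft dye): dye=2 mithril=1 window=1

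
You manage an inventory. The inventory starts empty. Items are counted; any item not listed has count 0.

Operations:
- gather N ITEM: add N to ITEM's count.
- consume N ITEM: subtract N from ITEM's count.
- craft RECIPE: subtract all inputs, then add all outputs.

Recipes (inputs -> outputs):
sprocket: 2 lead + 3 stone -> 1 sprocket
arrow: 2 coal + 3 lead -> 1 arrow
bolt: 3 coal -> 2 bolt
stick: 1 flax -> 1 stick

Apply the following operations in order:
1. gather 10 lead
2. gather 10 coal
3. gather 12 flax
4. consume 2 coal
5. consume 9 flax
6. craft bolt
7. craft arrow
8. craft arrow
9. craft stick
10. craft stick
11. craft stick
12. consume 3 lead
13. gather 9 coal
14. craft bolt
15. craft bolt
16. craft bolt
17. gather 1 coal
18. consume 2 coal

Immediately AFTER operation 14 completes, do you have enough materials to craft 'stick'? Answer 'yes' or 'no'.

Answer: no

Derivation:
After 1 (gather 10 lead): lead=10
After 2 (gather 10 coal): coal=10 lead=10
After 3 (gather 12 flax): coal=10 flax=12 lead=10
After 4 (consume 2 coal): coal=8 flax=12 lead=10
After 5 (consume 9 flax): coal=8 flax=3 lead=10
After 6 (craft bolt): bolt=2 coal=5 flax=3 lead=10
After 7 (craft arrow): arrow=1 bolt=2 coal=3 flax=3 lead=7
After 8 (craft arrow): arrow=2 bolt=2 coal=1 flax=3 lead=4
After 9 (craft stick): arrow=2 bolt=2 coal=1 flax=2 lead=4 stick=1
After 10 (craft stick): arrow=2 bolt=2 coal=1 flax=1 lead=4 stick=2
After 11 (craft stick): arrow=2 bolt=2 coal=1 lead=4 stick=3
After 12 (consume 3 lead): arrow=2 bolt=2 coal=1 lead=1 stick=3
After 13 (gather 9 coal): arrow=2 bolt=2 coal=10 lead=1 stick=3
After 14 (craft bolt): arrow=2 bolt=4 coal=7 lead=1 stick=3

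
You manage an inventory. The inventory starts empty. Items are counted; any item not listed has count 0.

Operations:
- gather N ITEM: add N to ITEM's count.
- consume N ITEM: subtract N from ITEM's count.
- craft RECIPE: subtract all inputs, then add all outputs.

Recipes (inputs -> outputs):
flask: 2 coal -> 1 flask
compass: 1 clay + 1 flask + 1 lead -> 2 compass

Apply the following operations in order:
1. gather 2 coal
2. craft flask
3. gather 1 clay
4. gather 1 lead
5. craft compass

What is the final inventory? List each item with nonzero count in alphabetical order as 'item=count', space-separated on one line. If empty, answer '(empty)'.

After 1 (gather 2 coal): coal=2
After 2 (craft flask): flask=1
After 3 (gather 1 clay): clay=1 flask=1
After 4 (gather 1 lead): clay=1 flask=1 lead=1
After 5 (craft compass): compass=2

Answer: compass=2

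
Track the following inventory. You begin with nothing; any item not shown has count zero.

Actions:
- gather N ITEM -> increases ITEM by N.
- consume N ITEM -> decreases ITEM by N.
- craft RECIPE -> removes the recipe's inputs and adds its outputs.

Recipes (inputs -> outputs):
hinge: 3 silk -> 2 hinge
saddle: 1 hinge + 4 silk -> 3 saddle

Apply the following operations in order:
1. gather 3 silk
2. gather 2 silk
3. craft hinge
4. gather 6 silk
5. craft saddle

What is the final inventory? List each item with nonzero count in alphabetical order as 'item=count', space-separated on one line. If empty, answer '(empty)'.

After 1 (gather 3 silk): silk=3
After 2 (gather 2 silk): silk=5
After 3 (craft hinge): hinge=2 silk=2
After 4 (gather 6 silk): hinge=2 silk=8
After 5 (craft saddle): hinge=1 saddle=3 silk=4

Answer: hinge=1 saddle=3 silk=4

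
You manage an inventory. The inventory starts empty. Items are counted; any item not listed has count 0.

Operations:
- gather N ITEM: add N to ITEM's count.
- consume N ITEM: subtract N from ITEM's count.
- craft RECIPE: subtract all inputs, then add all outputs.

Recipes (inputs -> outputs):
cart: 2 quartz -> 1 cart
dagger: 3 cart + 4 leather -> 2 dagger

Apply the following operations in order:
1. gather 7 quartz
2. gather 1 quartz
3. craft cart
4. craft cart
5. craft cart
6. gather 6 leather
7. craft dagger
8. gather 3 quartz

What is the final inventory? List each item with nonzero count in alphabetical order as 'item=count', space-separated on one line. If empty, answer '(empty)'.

Answer: dagger=2 leather=2 quartz=5

Derivation:
After 1 (gather 7 quartz): quartz=7
After 2 (gather 1 quartz): quartz=8
After 3 (craft cart): cart=1 quartz=6
After 4 (craft cart): cart=2 quartz=4
After 5 (craft cart): cart=3 quartz=2
After 6 (gather 6 leather): cart=3 leather=6 quartz=2
After 7 (craft dagger): dagger=2 leather=2 quartz=2
After 8 (gather 3 quartz): dagger=2 leather=2 quartz=5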